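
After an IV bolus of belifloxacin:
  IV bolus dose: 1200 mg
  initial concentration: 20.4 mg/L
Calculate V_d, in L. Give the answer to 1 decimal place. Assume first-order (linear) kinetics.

Vd = Dose / C₀ = 1200 / 20.4 = 58.82 L

58.8 L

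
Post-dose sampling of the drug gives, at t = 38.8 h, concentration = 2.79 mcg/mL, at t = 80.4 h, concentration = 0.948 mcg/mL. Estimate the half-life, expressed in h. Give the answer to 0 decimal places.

27 h

k = ln(C₁/C₂) / (t₂ − t₁) = ln(2.79/0.948) / (80.4 − 38.8)
  = 1.079 / 41.60 = 0.02594 h⁻¹
t½ = ln2 / k = 0.693147 / 0.02594 = 26.72 h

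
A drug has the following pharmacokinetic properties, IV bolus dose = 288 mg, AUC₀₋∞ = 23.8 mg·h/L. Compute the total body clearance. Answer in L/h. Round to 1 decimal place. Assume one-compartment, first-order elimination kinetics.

CL = Dose / AUC = 288 / 23.8 = 12.10 L/h

12.1 L/h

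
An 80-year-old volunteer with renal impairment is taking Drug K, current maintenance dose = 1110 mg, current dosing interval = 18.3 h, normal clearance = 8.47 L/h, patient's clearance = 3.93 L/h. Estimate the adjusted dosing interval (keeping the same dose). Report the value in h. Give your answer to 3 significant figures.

To keep the same average steady-state level, dosing rate must scale with clearance.
CL ratio = 3.93 / 8.47 = 0.4640
New interval (same dose) = 18.3 / 0.4640 = 39.44 h

39.4 h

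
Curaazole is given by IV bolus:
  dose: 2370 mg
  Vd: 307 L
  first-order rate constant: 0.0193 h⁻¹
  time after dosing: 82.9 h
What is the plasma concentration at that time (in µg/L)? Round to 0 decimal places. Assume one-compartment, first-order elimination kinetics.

1559 µg/L

C₀ = Dose / Vd = 2370 / 307 = 7.720 mg/L
C = C₀ · e^(−k·t) = 7.720 × e^(−0.01930 × 82.9)
  = 7.720 × 0.2019 = 1.559 mg/L
Convert: 1.559 mg/L × 1000 = 1559 µg/L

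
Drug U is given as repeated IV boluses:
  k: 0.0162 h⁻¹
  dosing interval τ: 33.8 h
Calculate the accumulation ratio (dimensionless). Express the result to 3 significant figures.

e^(−kτ) = e^(−0.01620 × 33.8) = 0.5784
Accumulation ratio R = 1 / (1 − e^(−kτ)) = 1 / (1 − 0.5784) = 2.372

2.37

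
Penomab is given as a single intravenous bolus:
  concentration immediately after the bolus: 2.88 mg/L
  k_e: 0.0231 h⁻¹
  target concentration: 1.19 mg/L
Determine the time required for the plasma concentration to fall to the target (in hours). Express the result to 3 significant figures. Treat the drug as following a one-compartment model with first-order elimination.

t = ln(C₀ / C) / k = ln(2.880 / 1.19) / 0.02310
  = ln(2.420) / 0.02310 = 0.8838 / 0.02310 = 38.26 h

38.3 h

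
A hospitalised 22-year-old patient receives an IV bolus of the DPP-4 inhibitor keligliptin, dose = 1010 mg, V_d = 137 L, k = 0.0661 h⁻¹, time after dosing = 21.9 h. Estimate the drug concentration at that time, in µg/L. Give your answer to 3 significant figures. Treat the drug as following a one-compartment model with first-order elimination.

C₀ = Dose / Vd = 1010 / 137 = 7.372 mg/L
C = C₀ · e^(−k·t) = 7.372 × e^(−0.06610 × 21.9)
  = 7.372 × 0.2351 = 1.733 mg/L
Convert: 1.733 mg/L × 1000 = 1733 µg/L

1730 µg/L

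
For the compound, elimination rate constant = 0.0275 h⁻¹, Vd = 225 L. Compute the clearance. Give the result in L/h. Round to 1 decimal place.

6.2 L/h

CL = k × Vd = 0.0275 × 225 = 6.188 L/h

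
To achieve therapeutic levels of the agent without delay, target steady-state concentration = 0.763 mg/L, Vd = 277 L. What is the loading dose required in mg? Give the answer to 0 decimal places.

LD = Css × Vd = 0.763 × 277 = 211.4 mg

211 mg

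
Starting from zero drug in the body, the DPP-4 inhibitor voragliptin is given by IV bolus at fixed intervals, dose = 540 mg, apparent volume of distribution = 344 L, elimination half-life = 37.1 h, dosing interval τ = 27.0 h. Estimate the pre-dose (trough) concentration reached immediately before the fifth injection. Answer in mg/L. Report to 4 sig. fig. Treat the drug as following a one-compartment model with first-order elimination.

2.075 mg/L

C₀ per dose = Dose / Vd = 540 / 344 = 1.570 mg/L
k = ln2 / t½ = 0.693147 / 37.1 = 0.01868 h⁻¹
Fraction remaining after one interval: r = e^(−kτ) = e^(−0.01868 × 27.0) = 0.6039
Before dose 5, 4 doses have been given (aged 1τ, 2τ, 3τ, 4τ).
C_trough = C₀ × (r + r² + … + r^4) = C₀ × r(1−r^4)/(1−r)
        = 1.570 × 0.6039 × (1 − 0.1330) / (1 − 0.6039) = 2.075 mg/L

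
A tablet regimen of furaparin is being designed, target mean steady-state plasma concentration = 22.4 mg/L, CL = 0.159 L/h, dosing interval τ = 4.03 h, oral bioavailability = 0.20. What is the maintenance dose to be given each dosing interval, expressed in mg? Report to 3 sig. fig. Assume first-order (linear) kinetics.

At steady state, F × (Dose/τ) = Css × CL.
Dose = Css × CL × τ / F = 22.4 × 0.1590 × 4.03 / 0.20 = 71.77 mg

71.8 mg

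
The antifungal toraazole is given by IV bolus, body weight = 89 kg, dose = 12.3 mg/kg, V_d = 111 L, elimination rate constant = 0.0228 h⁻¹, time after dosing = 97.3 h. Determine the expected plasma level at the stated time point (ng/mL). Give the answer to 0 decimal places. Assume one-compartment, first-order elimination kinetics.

1073 ng/mL

Total dose = 12.3 × 89 = 1095 mg
C₀ = Dose / Vd = 1095 / 111 = 9.865 mg/L
C = C₀ · e^(−k·t) = 9.865 × e^(−0.02280 × 97.3)
  = 9.865 × 0.1088 = 1.073 mg/L
Convert: 1.073 mg/L × 1000 = 1073 ng/mL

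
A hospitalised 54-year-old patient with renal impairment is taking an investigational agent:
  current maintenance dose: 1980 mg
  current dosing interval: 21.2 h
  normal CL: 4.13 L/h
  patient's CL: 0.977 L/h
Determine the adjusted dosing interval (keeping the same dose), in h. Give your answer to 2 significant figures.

To keep the same average steady-state level, dosing rate must scale with clearance.
CL ratio = 0.977 / 4.13 = 0.2366
New interval (same dose) = 21.2 / 0.2366 = 89.60 h

90 h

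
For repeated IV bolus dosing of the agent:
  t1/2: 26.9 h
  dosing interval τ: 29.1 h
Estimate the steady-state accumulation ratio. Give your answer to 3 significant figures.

1.90

k = ln2 / t½ = 0.693147 / 26.9 = 0.02577 h⁻¹
e^(−kτ) = e^(−0.02577 × 29.1) = 0.4724
Accumulation ratio R = 1 / (1 − e^(−kτ)) = 1 / (1 − 0.4724) = 1.895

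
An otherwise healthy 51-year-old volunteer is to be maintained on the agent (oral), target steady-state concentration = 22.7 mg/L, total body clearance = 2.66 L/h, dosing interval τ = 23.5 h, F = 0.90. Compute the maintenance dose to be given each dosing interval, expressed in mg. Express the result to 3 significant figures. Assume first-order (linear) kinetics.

1580 mg

At steady state, F × (Dose/τ) = Css × CL.
Dose = Css × CL × τ / F = 22.7 × 2.660 × 23.5 / 0.90 = 1577 mg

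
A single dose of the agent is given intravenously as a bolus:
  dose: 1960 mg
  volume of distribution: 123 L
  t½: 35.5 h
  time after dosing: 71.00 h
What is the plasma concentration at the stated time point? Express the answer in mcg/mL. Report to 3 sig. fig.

3.98 mcg/mL

C₀ = Dose / Vd = 1960 / 123 = 15.93 mg/L
k = ln2 / t½ = 0.693147 / 35.5 = 0.01953 h⁻¹
t / t½ = 71.00 / 35.5 = 2 half-lives
C = C₀ × (1/2)^2 = 15.93 × 0.2500 = 3.983 mg/L
(3.983 mg/L = 3.983 mcg/mL)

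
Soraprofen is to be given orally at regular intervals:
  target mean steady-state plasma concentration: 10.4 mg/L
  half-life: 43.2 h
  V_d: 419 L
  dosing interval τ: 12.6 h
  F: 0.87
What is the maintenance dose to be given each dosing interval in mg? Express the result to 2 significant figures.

1000 mg

k = ln2 / t½ = 0.693147 / 43.2 = 0.01605 h⁻¹
CL = k × Vd = 0.01605 × 419 = 6.725 L/h
At steady state, F × (Dose/τ) = Css × CL.
Dose = Css × CL × τ / F = 10.4 × 6.725 × 12.6 / 0.87 = 1013 mg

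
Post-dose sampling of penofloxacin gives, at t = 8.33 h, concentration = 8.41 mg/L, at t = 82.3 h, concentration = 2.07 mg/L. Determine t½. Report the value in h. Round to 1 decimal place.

36.6 h

k = ln(C₁/C₂) / (t₂ − t₁) = ln(8.41/2.07) / (82.3 − 8.33)
  = 1.402 / 73.97 = 0.01895 h⁻¹
t½ = ln2 / k = 0.693147 / 0.01895 = 36.58 h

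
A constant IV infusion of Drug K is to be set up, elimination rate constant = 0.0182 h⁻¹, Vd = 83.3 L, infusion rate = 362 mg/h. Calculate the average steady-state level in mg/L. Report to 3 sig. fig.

239 mg/L

CL = k × Vd = 0.01820 × 83.3 = 1.516 L/h
At steady state Css = R₀ / CL = 362 / 1.516 = 238.8 mg/L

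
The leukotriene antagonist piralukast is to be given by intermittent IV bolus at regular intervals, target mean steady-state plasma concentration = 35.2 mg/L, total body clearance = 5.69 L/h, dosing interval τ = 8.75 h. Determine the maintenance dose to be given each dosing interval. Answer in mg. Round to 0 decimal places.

1753 mg

At steady state, Dose/τ = Css × CL.
Dose = Css × CL × τ = 35.2 × 5.690 × 8.75 = 1753 mg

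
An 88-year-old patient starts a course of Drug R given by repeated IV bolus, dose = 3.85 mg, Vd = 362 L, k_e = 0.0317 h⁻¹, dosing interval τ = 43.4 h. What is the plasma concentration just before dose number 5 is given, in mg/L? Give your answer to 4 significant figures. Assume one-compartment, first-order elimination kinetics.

C₀ per dose = Dose / Vd = 3.85 / 362 = 0.01064 mg/L
Fraction remaining after one interval: r = e^(−kτ) = e^(−0.03170 × 43.4) = 0.2526
Before dose 5, 4 doses have been given (aged 1τ, 2τ, 3τ, 4τ).
C_trough = C₀ × (r + r² + … + r^4) = C₀ × r(1−r^4)/(1−r)
        = 0.01064 × 0.2526 × (1 − 0.004071) / (1 − 0.2526) = 0.003581 mg/L

0.003581 mg/L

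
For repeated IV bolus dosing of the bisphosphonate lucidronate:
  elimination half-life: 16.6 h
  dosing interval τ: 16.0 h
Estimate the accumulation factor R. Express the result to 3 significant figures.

k = ln2 / t½ = 0.693147 / 16.6 = 0.04176 h⁻¹
e^(−kτ) = e^(−0.04176 × 16.0) = 0.5127
Accumulation ratio R = 1 / (1 − e^(−kτ)) = 1 / (1 − 0.5127) = 2.052

2.05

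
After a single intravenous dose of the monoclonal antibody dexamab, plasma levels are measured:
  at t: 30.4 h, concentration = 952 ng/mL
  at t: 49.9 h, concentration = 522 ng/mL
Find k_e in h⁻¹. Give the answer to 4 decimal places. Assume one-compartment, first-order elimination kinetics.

k = ln(C₁/C₂) / (t₂ − t₁) = ln(952/522) / (49.9 − 30.4)
  = 0.6009 / 19.50 = 0.03082 h⁻¹

0.0308 h⁻¹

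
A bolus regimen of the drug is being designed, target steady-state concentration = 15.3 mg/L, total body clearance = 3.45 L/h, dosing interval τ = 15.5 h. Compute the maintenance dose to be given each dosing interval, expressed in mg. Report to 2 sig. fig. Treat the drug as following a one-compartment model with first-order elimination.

820 mg

At steady state, Dose/τ = Css × CL.
Dose = Css × CL × τ = 15.3 × 3.450 × 15.5 = 818.2 mg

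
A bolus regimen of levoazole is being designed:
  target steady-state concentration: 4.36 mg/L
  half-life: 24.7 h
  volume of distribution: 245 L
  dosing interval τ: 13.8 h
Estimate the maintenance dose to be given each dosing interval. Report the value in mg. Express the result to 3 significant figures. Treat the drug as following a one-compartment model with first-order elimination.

414 mg

k = ln2 / t½ = 0.693147 / 24.7 = 0.02806 h⁻¹
CL = k × Vd = 0.02806 × 245 = 6.875 L/h
At steady state, Dose/τ = Css × CL.
Dose = Css × CL × τ = 4.36 × 6.875 × 13.8 = 413.7 mg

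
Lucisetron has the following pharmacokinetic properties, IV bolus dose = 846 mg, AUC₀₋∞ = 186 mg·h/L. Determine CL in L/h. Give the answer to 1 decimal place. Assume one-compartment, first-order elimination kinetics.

4.5 L/h

CL = Dose / AUC = 846 / 186 = 4.548 L/h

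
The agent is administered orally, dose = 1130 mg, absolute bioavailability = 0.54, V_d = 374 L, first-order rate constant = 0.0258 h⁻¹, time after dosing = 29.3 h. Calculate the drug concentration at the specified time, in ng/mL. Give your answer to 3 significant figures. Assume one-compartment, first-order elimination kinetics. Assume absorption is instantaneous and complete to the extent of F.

766 ng/mL

Amount reaching circulation = F × Dose = 0.54 × 1130 = 610.2 mg
C₀ = F·Dose / Vd = 610.2 / 374 = 1.632 mg/L
C = C₀ · e^(−k·t) = 1.632 × e^(−0.02580 × 29.3)
  = 1.632 × 0.4696 = 0.7664 mg/L
Convert: 0.7664 mg/L × 1000 = 766.4 ng/mL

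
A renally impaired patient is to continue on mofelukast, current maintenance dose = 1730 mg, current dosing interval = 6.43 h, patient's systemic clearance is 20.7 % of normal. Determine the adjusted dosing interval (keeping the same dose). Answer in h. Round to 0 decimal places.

To keep the same average steady-state level, dosing rate must scale with clearance.
CL ratio = 20.7 / 100 = 0.2070
New interval (same dose) = 6.43 / 0.2070 = 31.06 h

31 h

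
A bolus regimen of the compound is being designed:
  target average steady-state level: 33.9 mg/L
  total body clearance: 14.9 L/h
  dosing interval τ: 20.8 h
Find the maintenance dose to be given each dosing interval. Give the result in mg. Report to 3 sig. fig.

At steady state, Dose/τ = Css × CL.
Dose = Css × CL × τ = 33.9 × 14.90 × 20.8 = 10510 mg

10500 mg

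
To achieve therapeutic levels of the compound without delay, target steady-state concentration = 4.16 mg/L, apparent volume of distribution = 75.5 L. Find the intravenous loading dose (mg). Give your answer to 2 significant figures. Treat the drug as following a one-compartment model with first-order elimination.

310 mg

LD = Css × Vd = 4.16 × 75.5 = 314.1 mg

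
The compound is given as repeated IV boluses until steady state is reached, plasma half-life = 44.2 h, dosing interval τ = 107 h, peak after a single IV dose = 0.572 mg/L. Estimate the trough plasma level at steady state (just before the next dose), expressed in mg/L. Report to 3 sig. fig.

0.131 mg/L

k = ln2 / t½ = 0.693147 / 44.2 = 0.01568 h⁻¹
e^(−kτ) = e^(−0.01568 × 107) = 0.1868
Accumulation ratio R = 1 / (1 − e^(−kτ)) = 1 / (1 − 0.1868) = 1.230
Steady-state trough = C₀ × R × e^(−kτ) = 0.572 × 1.230 × 0.1868 = 0.1314 mg/L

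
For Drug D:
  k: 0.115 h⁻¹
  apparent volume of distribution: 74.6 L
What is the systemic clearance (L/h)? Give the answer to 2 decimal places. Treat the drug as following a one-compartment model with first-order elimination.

CL = k × Vd = 0.115 × 74.6 = 8.579 L/h

8.58 L/h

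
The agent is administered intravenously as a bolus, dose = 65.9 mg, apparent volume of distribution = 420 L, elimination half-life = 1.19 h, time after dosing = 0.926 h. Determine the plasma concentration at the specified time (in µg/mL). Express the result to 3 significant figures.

C₀ = Dose / Vd = 65.90 / 420 = 0.1569 mg/L
k = ln2 / t½ = 0.693147 / 1.19 = 0.5825 h⁻¹
C = C₀ · e^(−k·t) = 0.1569 × e^(−0.5825 × 0.926)
  = 0.1569 × 0.5831 = 0.09149 mg/L
(0.09149 mg/L = 0.09149 µg/mL)

0.0915 µg/mL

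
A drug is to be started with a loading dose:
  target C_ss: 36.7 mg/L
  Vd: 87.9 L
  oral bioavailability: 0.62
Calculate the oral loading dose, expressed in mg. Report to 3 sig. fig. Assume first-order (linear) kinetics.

5200 mg

LD = Css × Vd / F = 36.7 × 87.9 / 0.62 = 5203 mg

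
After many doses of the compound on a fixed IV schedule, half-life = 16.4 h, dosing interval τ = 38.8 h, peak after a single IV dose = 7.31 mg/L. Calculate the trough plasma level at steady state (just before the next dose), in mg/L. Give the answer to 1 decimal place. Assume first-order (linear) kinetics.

k = ln2 / t½ = 0.693147 / 16.4 = 0.04227 h⁻¹
e^(−kτ) = e^(−0.04227 × 38.8) = 0.1940
Accumulation ratio R = 1 / (1 − e^(−kτ)) = 1 / (1 − 0.1940) = 1.241
Steady-state trough = C₀ × R × e^(−kτ) = 7.31 × 1.241 × 0.1940 = 1.760 mg/L

1.8 mg/L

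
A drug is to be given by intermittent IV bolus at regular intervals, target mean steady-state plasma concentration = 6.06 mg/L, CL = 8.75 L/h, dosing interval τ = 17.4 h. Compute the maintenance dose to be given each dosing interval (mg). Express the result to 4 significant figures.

922.6 mg

At steady state, Dose/τ = Css × CL.
Dose = Css × CL × τ = 6.06 × 8.750 × 17.4 = 922.6 mg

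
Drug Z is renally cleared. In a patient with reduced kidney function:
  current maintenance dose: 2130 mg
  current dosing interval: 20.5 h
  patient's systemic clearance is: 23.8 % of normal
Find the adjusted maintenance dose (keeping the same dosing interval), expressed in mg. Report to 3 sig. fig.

To keep the same average steady-state level, dosing rate must scale with clearance.
CL ratio = 23.8 / 100 = 0.2380
New dose (same interval) = 2130 × 0.2380 = 506.9 mg

507 mg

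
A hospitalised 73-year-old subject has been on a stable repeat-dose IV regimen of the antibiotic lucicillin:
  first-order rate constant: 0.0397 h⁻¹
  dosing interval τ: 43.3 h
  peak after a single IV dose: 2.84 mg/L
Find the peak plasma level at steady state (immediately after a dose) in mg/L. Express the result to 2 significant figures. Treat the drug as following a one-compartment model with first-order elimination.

3.5 mg/L

e^(−kτ) = e^(−0.03970 × 43.3) = 0.1792
Accumulation ratio R = 1 / (1 − e^(−kτ)) = 1 / (1 − 0.1792) = 1.218
Steady-state peak = C₀ × R = 2.84 × 1.218 = 3.459 mg/L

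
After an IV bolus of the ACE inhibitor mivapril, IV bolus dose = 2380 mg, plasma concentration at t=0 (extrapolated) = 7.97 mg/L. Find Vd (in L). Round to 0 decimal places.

Vd = Dose / C₀ = 2380 / 7.97 = 298.6 L

299 L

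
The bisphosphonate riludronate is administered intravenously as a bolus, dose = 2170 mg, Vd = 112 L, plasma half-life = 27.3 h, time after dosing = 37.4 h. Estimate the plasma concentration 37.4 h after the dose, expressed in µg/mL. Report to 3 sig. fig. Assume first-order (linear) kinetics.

C₀ = Dose / Vd = 2170 / 112 = 19.38 mg/L
k = ln2 / t½ = 0.693147 / 27.3 = 0.02539 h⁻¹
C = C₀ · e^(−k·t) = 19.38 × e^(−0.02539 × 37.4)
  = 19.38 × 0.3869 = 7.498 mg/L
(7.498 mg/L = 7.498 µg/mL)

7.50 µg/mL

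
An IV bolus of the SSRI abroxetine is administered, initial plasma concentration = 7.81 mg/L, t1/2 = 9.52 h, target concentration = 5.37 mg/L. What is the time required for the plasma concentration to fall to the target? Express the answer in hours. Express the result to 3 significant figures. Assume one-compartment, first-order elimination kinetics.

k = ln2 / t½ = 0.693147 / 9.52 = 0.07281 h⁻¹
t = ln(C₀ / C) / k = ln(7.810 / 5.37) / 0.07281
  = ln(1.454) / 0.07281 = 0.3743 / 0.07281 = 5.141 h

5.14 h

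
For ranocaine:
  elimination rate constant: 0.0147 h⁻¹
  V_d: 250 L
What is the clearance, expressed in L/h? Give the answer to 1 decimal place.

3.7 L/h

CL = k × Vd = 0.0147 × 250 = 3.675 L/h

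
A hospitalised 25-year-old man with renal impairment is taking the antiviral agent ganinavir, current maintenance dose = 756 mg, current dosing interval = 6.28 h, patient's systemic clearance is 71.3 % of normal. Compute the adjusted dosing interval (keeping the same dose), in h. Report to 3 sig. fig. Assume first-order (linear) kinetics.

To keep the same average steady-state level, dosing rate must scale with clearance.
CL ratio = 71.3 / 100 = 0.7130
New interval (same dose) = 6.28 / 0.7130 = 8.808 h

8.81 h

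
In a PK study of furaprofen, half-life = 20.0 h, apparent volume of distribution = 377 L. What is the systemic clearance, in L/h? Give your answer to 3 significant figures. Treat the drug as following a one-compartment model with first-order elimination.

k = ln2 / t½ = 0.693147 / 20.0 = 0.03466 h⁻¹
CL = k × Vd = 0.03466 × 377 = 13.07 L/h

13.1 L/h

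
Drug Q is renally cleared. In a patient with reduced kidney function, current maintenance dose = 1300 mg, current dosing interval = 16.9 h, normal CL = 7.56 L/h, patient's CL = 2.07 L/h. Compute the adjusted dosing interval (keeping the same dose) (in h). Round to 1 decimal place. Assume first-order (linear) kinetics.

To keep the same average steady-state level, dosing rate must scale with clearance.
CL ratio = 2.07 / 7.56 = 0.2738
New interval (same dose) = 16.9 / 0.2738 = 61.72 h

61.7 h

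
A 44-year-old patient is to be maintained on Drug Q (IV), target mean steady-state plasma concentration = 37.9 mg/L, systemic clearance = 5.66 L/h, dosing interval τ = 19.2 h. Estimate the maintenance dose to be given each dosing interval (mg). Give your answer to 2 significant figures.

At steady state, Dose/τ = Css × CL.
Dose = Css × CL × τ = 37.9 × 5.660 × 19.2 = 4119 mg

4100 mg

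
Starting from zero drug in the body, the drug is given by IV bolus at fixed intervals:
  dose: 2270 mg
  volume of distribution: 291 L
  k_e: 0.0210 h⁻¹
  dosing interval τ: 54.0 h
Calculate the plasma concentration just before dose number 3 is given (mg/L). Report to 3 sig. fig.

C₀ per dose = Dose / Vd = 2270 / 291 = 7.801 mg/L
Fraction remaining after one interval: r = e^(−kτ) = e^(−0.02100 × 54.0) = 0.3217
Before dose 3, 2 doses have been given (aged 1τ, 2τ).
C_trough = C₀ × (r + r²) = 7.801 × (0.3217 + 0.1035) = 3.317 mg/L

3.32 mg/L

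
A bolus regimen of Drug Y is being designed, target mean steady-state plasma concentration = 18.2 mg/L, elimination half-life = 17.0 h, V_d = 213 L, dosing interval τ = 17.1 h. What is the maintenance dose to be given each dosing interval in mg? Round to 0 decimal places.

k = ln2 / t½ = 0.693147 / 17.0 = 0.04077 h⁻¹
CL = k × Vd = 0.04077 × 213 = 8.684 L/h
At steady state, Dose/τ = Css × CL.
Dose = Css × CL × τ = 18.2 × 8.684 × 17.1 = 2703 mg

2703 mg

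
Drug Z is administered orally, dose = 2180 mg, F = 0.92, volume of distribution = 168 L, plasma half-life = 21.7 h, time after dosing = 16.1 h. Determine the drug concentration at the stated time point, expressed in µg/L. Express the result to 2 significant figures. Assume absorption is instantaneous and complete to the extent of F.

Amount reaching circulation = F × Dose = 0.92 × 2180 = 2006 mg
C₀ = F·Dose / Vd = 2006 / 168 = 11.94 mg/L
k = ln2 / t½ = 0.693147 / 21.7 = 0.03194 h⁻¹
C = C₀ · e^(−k·t) = 11.94 × e^(−0.03194 × 16.1)
  = 11.94 × 0.5980 = 7.140 mg/L
Convert: 7.140 mg/L × 1000 = 7140 µg/L

7100 µg/L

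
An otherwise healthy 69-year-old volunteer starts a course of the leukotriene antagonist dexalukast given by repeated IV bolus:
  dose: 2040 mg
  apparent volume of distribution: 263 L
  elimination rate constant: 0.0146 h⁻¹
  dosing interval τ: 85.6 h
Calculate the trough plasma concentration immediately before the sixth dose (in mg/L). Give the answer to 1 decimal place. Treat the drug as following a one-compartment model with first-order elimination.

C₀ per dose = Dose / Vd = 2040 / 263 = 7.757 mg/L
Fraction remaining after one interval: r = e^(−kτ) = e^(−0.01460 × 85.6) = 0.2866
Before dose 6, 5 doses have been given (aged 1τ, 2τ, 3τ, 4τ, 5τ).
C_trough = C₀ × (r + r² + … + r^5) = C₀ × r(1−r^5)/(1−r)
        = 7.757 × 0.2866 × (1 − 0.001934) / (1 − 0.2866) = 3.110 mg/L

3.1 mg/L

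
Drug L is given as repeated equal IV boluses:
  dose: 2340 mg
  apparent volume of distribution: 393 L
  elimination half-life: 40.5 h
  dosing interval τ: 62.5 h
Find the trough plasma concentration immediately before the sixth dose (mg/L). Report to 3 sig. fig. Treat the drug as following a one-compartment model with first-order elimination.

C₀ per dose = Dose / Vd = 2340 / 393 = 5.954 mg/L
k = ln2 / t½ = 0.693147 / 40.5 = 0.01711 h⁻¹
Fraction remaining after one interval: r = e^(−kτ) = e^(−0.01711 × 62.5) = 0.3432
Before dose 6, 5 doses have been given (aged 1τ, 2τ, 3τ, 4τ, 5τ).
C_trough = C₀ × (r + r² + … + r^5) = C₀ × r(1−r^5)/(1−r)
        = 5.954 × 0.3432 × (1 − 0.004761) / (1 − 0.3432) = 3.096 mg/L

3.10 mg/L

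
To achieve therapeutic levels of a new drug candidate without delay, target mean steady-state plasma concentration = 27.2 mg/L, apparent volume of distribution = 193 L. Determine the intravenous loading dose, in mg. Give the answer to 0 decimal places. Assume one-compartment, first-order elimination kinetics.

LD = Css × Vd = 27.2 × 193 = 5250 mg

5250 mg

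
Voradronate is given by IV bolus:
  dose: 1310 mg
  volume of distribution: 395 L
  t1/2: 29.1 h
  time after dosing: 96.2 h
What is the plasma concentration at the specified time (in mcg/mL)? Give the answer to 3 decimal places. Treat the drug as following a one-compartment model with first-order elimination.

0.335 mcg/mL

C₀ = Dose / Vd = 1310 / 395 = 3.316 mg/L
k = ln2 / t½ = 0.693147 / 29.1 = 0.02382 h⁻¹
C = C₀ · e^(−k·t) = 3.316 × e^(−0.02382 × 96.2)
  = 3.316 × 0.1011 = 0.3352 mg/L
(0.3352 mg/L = 0.3352 mcg/mL)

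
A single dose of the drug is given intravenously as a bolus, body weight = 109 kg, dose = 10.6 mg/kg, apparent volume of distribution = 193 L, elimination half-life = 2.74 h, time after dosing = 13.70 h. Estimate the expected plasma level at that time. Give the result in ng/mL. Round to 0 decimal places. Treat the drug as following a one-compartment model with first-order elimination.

187 ng/mL

Total dose = 10.6 × 109 = 1155 mg
C₀ = Dose / Vd = 1155 / 193 = 5.984 mg/L
k = ln2 / t½ = 0.693147 / 2.74 = 0.2530 h⁻¹
t / t½ = 13.70 / 2.74 = 5 half-lives
C = C₀ × (1/2)^5 = 5.984 × 0.03125 = 0.1870 mg/L
Convert: 0.1870 mg/L × 1000 = 187.0 ng/mL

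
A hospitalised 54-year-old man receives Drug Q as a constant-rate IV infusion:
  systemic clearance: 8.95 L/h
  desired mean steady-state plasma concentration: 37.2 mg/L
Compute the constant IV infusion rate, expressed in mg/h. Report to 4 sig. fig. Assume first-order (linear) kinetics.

332.9 mg/h

At steady state, infusion rate R₀ = Css × CL = 37.2 × 8.950 = 332.9 mg/h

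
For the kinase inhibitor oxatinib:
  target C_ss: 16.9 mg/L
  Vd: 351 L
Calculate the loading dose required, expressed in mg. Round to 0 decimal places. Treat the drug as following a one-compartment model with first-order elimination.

5932 mg

LD = Css × Vd = 16.9 × 351 = 5932 mg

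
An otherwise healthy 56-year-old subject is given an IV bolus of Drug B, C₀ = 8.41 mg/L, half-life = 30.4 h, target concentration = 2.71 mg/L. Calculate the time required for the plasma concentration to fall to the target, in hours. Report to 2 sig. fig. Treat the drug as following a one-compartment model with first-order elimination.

k = ln2 / t½ = 0.693147 / 30.4 = 0.02280 h⁻¹
t = ln(C₀ / C) / k = ln(8.410 / 2.71) / 0.02280
  = ln(3.103) / 0.02280 = 1.132 / 0.02280 = 49.65 h

50 h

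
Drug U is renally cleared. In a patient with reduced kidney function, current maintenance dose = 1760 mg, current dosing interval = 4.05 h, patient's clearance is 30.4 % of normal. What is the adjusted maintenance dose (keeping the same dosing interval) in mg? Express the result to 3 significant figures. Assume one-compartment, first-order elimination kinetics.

535 mg

To keep the same average steady-state level, dosing rate must scale with clearance.
CL ratio = 30.4 / 100 = 0.3040
New dose (same interval) = 1760 × 0.3040 = 535.0 mg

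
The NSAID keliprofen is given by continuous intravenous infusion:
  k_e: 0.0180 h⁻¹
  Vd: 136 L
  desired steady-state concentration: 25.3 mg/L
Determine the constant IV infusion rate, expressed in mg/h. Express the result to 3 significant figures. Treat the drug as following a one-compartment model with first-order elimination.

CL = k × Vd = 0.01800 × 136 = 2.448 L/h
At steady state, infusion rate R₀ = Css × CL = 25.3 × 2.448 = 61.93 mg/h

61.9 mg/h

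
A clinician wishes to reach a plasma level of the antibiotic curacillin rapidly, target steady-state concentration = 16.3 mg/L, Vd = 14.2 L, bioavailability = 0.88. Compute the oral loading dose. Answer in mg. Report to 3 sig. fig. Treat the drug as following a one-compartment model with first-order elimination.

LD = Css × Vd / F = 16.3 × 14.2 / 0.88 = 263.0 mg

263 mg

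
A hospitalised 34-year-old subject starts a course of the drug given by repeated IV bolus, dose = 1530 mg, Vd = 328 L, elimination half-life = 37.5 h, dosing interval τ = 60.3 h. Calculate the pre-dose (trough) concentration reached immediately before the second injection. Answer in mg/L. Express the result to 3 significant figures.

C₀ per dose = Dose / Vd = 1530 / 328 = 4.665 mg/L
k = ln2 / t½ = 0.693147 / 37.5 = 0.01848 h⁻¹
Fraction remaining after one interval: r = e^(−kτ) = e^(−0.01848 × 60.3) = 0.3281
Before dose 2, 1 dose has been given (aged 1τ).
C_trough = C₀ × r = 4.665 × 0.3281 = 1.531 mg/L

1.53 mg/L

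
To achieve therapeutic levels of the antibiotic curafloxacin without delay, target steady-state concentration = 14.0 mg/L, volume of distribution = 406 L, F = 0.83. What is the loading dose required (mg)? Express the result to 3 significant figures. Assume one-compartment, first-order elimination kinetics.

LD = Css × Vd / F = 14.0 × 406 / 0.83 = 6848 mg

6850 mg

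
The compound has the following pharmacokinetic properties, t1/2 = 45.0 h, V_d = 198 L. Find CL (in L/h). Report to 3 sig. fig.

3.05 L/h

k = ln2 / t½ = 0.693147 / 45.0 = 0.01540 h⁻¹
CL = k × Vd = 0.01540 × 198 = 3.049 L/h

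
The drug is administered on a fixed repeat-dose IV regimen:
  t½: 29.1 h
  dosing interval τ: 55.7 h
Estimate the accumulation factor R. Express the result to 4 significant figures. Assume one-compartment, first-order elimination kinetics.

1.361

k = ln2 / t½ = 0.693147 / 29.1 = 0.02382 h⁻¹
e^(−kτ) = e^(−0.02382 × 55.7) = 0.2653
Accumulation ratio R = 1 / (1 − e^(−kτ)) = 1 / (1 − 0.2653) = 1.361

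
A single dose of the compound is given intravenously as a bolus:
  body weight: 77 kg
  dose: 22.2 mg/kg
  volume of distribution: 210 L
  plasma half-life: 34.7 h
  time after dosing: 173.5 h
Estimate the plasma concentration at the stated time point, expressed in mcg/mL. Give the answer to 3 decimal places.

0.254 mcg/mL

Total dose = 22.2 × 77 = 1709 mg
C₀ = Dose / Vd = 1709 / 210 = 8.138 mg/L
k = ln2 / t½ = 0.693147 / 34.7 = 0.01998 h⁻¹
t / t½ = 173.5 / 34.7 = 5 half-lives
C = C₀ × (1/2)^5 = 8.138 × 0.03125 = 0.2543 mg/L
(0.2543 mg/L = 0.2543 mcg/mL)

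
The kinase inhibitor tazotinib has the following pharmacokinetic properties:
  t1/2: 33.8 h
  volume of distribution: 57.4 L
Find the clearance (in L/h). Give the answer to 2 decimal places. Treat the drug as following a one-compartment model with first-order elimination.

k = ln2 / t½ = 0.693147 / 33.8 = 0.02051 h⁻¹
CL = k × Vd = 0.02051 × 57.4 = 1.177 L/h

1.18 L/h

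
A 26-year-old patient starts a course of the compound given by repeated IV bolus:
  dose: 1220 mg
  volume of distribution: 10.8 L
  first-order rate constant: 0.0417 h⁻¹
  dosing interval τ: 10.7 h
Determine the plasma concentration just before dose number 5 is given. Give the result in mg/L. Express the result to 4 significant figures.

C₀ per dose = Dose / Vd = 1220 / 10.8 = 113.0 mg/L
Fraction remaining after one interval: r = e^(−kτ) = e^(−0.04170 × 10.7) = 0.6401
Before dose 5, 4 doses have been given (aged 1τ, 2τ, 3τ, 4τ).
C_trough = C₀ × (r + r² + … + r^4) = C₀ × r(1−r^4)/(1−r)
        = 113.0 × 0.6401 × (1 − 0.1679) / (1 − 0.6401) = 167.2 mg/L

167.2 mg/L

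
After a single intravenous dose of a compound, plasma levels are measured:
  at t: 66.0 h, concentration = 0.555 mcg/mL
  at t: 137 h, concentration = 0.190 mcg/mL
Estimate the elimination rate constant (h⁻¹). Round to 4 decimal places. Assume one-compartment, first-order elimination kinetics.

k = ln(C₁/C₂) / (t₂ − t₁) = ln(0.555/0.190) / (137 − 66.0)
  = 1.072 / 71.00 = 0.01510 h⁻¹

0.0151 h⁻¹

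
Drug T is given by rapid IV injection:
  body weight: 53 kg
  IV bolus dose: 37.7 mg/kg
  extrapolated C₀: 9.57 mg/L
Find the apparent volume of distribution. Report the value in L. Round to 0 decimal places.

Dose = 37.7 × 53 = 1998 mg
Vd = Dose / C₀ = 1998 / 9.57 = 208.8 L

209 L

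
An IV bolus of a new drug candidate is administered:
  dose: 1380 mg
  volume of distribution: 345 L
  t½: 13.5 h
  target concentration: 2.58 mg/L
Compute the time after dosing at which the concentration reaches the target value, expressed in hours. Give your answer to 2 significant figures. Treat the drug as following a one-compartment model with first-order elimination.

C₀ = Dose / Vd = 1380 / 345 = 4.000 mg/L
k = ln2 / t½ = 0.693147 / 13.5 = 0.05134 h⁻¹
t = ln(C₀ / C) / k = ln(4.000 / 2.58) / 0.05134
  = ln(1.550) / 0.05134 = 0.4383 / 0.05134 = 8.537 h

8.5 h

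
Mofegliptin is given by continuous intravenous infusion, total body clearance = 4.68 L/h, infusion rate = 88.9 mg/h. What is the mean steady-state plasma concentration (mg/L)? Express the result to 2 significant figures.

At steady state Css = R₀ / CL = 88.9 / 4.680 = 19.00 mg/L

19 mg/L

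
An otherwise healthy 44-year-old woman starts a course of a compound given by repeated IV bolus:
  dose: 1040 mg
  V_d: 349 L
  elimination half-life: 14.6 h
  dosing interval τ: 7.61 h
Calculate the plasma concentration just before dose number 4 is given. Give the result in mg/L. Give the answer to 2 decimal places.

4.53 mg/L

C₀ per dose = Dose / Vd = 1040 / 349 = 2.980 mg/L
k = ln2 / t½ = 0.693147 / 14.6 = 0.04748 h⁻¹
Fraction remaining after one interval: r = e^(−kτ) = e^(−0.04748 × 7.61) = 0.6968
Before dose 4, 3 doses have been given (aged 1τ, 2τ, 3τ).
C_trough = C₀ × (r + r² + … + r^3) = C₀ × r(1−r^3)/(1−r)
        = 2.980 × 0.6968 × (1 − 0.3383) / (1 − 0.6968) = 4.532 mg/L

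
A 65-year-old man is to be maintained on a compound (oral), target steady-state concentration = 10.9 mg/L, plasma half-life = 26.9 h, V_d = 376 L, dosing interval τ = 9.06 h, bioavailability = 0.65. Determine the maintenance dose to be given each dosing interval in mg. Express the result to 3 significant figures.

1470 mg

k = ln2 / t½ = 0.693147 / 26.9 = 0.02577 h⁻¹
CL = k × Vd = 0.02577 × 376 = 9.690 L/h
At steady state, F × (Dose/τ) = Css × CL.
Dose = Css × CL × τ / F = 10.9 × 9.690 × 9.06 / 0.65 = 1472 mg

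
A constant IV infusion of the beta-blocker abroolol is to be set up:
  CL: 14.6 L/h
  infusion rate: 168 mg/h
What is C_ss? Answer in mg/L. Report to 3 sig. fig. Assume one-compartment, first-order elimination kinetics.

11.5 mg/L

At steady state Css = R₀ / CL = 168 / 14.60 = 11.51 mg/L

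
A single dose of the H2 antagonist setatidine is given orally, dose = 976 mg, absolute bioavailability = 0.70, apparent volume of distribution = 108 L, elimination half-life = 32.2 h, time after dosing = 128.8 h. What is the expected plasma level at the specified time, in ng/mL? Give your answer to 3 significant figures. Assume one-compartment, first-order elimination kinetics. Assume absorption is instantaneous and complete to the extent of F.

Amount reaching circulation = F × Dose = 0.70 × 976.0 = 683.2 mg
C₀ = F·Dose / Vd = 683.2 / 108 = 6.326 mg/L
k = ln2 / t½ = 0.693147 / 32.2 = 0.02153 h⁻¹
t / t½ = 128.8 / 32.2 = 4 half-lives
C = C₀ × (1/2)^4 = 6.326 × 0.06250 = 0.3954 mg/L
Convert: 0.3954 mg/L × 1000 = 395.4 ng/mL

395 ng/mL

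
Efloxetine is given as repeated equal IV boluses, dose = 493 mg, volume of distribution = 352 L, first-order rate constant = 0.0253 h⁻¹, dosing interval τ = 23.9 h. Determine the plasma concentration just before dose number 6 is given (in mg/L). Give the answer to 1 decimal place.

1.6 mg/L

C₀ per dose = Dose / Vd = 493 / 352 = 1.401 mg/L
Fraction remaining after one interval: r = e^(−kτ) = e^(−0.02530 × 23.9) = 0.5463
Before dose 6, 5 doses have been given (aged 1τ, 2τ, 3τ, 4τ, 5τ).
C_trough = C₀ × (r + r² + … + r^5) = C₀ × r(1−r^5)/(1−r)
        = 1.401 × 0.5463 × (1 − 0.04866) / (1 − 0.5463) = 1.605 mg/L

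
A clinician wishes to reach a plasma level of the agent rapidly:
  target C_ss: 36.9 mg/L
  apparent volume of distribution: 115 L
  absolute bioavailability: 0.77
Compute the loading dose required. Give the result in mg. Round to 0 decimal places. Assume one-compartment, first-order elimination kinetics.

5511 mg

LD = Css × Vd / F = 36.9 × 115 / 0.77 = 5511 mg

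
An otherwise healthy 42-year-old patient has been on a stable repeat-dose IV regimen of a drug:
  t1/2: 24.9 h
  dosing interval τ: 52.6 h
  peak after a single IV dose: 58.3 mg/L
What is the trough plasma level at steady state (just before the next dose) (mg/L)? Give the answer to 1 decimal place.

17.5 mg/L

k = ln2 / t½ = 0.693147 / 24.9 = 0.02784 h⁻¹
e^(−kτ) = e^(−0.02784 × 52.6) = 0.2312
Accumulation ratio R = 1 / (1 − e^(−kτ)) = 1 / (1 − 0.2312) = 1.301
Steady-state trough = C₀ × R × e^(−kτ) = 58.3 × 1.301 × 0.2312 = 17.54 mg/L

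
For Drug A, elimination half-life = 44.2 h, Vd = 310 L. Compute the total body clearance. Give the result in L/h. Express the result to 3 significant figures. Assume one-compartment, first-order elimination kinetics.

k = ln2 / t½ = 0.693147 / 44.2 = 0.01568 h⁻¹
CL = k × Vd = 0.01568 × 310 = 4.861 L/h

4.86 L/h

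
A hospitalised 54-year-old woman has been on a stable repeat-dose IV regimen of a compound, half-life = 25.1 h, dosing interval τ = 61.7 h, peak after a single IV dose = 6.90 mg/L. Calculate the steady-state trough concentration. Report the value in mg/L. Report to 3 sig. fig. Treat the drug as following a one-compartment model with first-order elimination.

1.53 mg/L

k = ln2 / t½ = 0.693147 / 25.1 = 0.02762 h⁻¹
e^(−kτ) = e^(−0.02762 × 61.7) = 0.1819
Accumulation ratio R = 1 / (1 − e^(−kτ)) = 1 / (1 − 0.1819) = 1.222
Steady-state trough = C₀ × R × e^(−kτ) = 6.90 × 1.222 × 0.1819 = 1.534 mg/L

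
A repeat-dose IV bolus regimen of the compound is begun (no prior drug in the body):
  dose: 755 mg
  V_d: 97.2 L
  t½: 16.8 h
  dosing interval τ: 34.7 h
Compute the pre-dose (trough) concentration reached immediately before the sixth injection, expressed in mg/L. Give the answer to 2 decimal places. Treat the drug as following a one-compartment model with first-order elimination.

2.44 mg/L

C₀ per dose = Dose / Vd = 755 / 97.2 = 7.767 mg/L
k = ln2 / t½ = 0.693147 / 16.8 = 0.04126 h⁻¹
Fraction remaining after one interval: r = e^(−kτ) = e^(−0.04126 × 34.7) = 0.2389
Before dose 6, 5 doses have been given (aged 1τ, 2τ, 3τ, 4τ, 5τ).
C_trough = C₀ × (r + r² + … + r^5) = C₀ × r(1−r^5)/(1−r)
        = 7.767 × 0.2389 × (1 − 0.0007782) / (1 − 0.2389) = 2.436 mg/L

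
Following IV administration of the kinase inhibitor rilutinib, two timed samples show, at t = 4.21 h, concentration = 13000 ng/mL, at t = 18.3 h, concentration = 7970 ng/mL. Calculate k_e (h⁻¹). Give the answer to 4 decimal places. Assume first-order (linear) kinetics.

k = ln(C₁/C₂) / (t₂ − t₁) = ln(13000/7970) / (18.3 − 4.21)
  = 0.4893 / 14.09 = 0.03473 h⁻¹

0.0347 h⁻¹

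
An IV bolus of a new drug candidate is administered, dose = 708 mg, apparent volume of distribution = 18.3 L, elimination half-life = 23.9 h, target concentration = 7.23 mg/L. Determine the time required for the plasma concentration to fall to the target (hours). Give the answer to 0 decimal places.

58 h

C₀ = Dose / Vd = 708.0 / 18.3 = 38.69 mg/L
k = ln2 / t½ = 0.693147 / 23.9 = 0.02900 h⁻¹
t = ln(C₀ / C) / k = ln(38.69 / 7.23) / 0.02900
  = ln(5.351) / 0.02900 = 1.677 / 0.02900 = 57.83 h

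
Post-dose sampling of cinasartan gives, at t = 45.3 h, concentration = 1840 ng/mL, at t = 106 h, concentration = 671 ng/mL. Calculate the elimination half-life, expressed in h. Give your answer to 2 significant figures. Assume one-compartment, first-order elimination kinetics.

42 h

k = ln(C₁/C₂) / (t₂ − t₁) = ln(1840/671) / (106 − 45.3)
  = 1.009 / 60.70 = 0.01662 h⁻¹
t½ = ln2 / k = 0.693147 / 0.01662 = 41.71 h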